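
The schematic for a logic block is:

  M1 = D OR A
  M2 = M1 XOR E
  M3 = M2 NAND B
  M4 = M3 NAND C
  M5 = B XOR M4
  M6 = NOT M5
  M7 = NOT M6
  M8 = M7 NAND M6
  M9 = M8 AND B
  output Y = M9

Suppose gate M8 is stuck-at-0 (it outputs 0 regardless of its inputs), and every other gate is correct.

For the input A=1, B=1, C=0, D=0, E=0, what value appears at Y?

0

Propagate with M8 forced: M1=1, M2=1, M3=0, M4=1, M5=0, M6=1, M7=0, M8=0 [stuck-at-0], M9=0.
So Y = 0. (Without the fault it would be 1.)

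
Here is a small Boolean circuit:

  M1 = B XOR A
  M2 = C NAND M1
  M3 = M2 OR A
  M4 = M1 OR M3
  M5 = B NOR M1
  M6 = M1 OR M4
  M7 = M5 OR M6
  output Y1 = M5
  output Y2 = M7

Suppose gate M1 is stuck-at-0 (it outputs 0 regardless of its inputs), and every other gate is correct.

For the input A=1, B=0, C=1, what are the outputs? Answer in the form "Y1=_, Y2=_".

Propagate with M1 forced: M1=0 [stuck-at-0], M2=1, M3=1, M4=1, M5=1, M6=1, M7=1.
So the outputs are Y1=1, Y2=1. (Without the fault they would be Y1=0, Y2=1.)

Y1=1, Y2=1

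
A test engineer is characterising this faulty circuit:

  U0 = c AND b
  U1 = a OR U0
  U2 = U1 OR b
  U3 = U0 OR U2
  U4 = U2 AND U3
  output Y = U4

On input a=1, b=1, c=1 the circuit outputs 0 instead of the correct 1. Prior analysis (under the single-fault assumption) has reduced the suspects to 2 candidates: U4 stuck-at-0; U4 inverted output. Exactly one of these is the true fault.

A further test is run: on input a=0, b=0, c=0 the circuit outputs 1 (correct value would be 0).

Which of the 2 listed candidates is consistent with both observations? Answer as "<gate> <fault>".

U4 inverted output

Evaluate each candidate on input a=0, b=0, c=0:
  U4 stuck-at-0: U0=0, U1=0, U2=0, U3=0, U4=0 [stuck-at-0] → 0 — eliminated
  U4 inverted output: U0=0, U1=0, U2=0, U3=0, U4=1 [inverted output] → 1 — matches
Only U4 inverted output reproduces the observed 1.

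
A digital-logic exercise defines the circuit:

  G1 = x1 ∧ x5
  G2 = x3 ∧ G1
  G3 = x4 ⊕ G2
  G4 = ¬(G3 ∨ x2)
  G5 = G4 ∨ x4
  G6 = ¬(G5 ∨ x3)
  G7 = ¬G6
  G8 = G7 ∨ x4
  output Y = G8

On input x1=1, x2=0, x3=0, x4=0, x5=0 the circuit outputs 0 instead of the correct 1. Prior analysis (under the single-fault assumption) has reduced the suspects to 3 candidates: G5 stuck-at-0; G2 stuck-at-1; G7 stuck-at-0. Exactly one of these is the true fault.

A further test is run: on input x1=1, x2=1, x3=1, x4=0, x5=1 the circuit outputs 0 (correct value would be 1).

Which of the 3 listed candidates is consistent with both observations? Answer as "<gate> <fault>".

Evaluate each candidate on input x1=1, x2=1, x3=1, x4=0, x5=1:
  G5 stuck-at-0: G1=1, G2=1, G3=1, G4=0, G5=0 [stuck-at-0], G6=0, G7=1, G8=1 → 1 — eliminated
  G2 stuck-at-1: G1=1, G2=1 [stuck-at-1], G3=1, G4=0, G5=0, G6=0, G7=1, G8=1 → 1 — eliminated
  G7 stuck-at-0: G1=1, G2=1, G3=1, G4=0, G5=0, G6=0, G7=0 [stuck-at-0], G8=0 → 0 — matches
Only G7 stuck-at-0 reproduces the observed 0.

G7 stuck-at-0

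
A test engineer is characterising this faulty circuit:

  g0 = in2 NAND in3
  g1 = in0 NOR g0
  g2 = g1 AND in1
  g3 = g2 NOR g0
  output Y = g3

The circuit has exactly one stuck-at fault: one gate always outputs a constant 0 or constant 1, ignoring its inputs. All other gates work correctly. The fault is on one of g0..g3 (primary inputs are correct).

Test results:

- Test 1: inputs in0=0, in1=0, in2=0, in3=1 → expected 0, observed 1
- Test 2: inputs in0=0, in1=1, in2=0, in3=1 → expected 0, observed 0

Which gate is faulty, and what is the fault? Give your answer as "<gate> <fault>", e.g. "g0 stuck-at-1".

Fault-free values for test 1 (in0=0, in1=0, in2=0, in3=1): g0=1, g1=0, g2=0, g3=0, giving Y=0. Observed 1.
Test 1: faults giving observed 1 are {g0 stuck-at-0, g3 stuck-at-1}.
Test 2 (in0=0, in1=1, in2=0, in3=1): fault-free g0=1, g1=0, g2=0, g3=0 → 0; observed 0. Eliminates g3 stuck-at-1.
Only g0 stuck-at-0 is consistent with every test.

g0 stuck-at-0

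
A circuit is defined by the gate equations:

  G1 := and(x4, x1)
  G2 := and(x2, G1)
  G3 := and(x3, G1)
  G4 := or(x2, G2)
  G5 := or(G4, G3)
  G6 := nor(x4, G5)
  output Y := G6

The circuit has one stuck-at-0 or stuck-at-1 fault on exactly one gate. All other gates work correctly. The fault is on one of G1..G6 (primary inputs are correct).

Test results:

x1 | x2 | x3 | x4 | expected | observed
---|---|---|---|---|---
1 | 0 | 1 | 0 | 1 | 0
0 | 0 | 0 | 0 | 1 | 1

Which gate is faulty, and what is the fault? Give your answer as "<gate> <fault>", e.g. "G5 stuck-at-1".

Fault-free values for test 1 (x1=1, x2=0, x3=1, x4=0): G1=0, G2=0, G3=0, G4=0, G5=0, G6=1, giving Y=1. Observed 0.
Test 1: faults giving observed 0 are {G1 stuck-at-1, G2 stuck-at-1, G3 stuck-at-1, G4 stuck-at-1, G5 stuck-at-1, G6 stuck-at-0}.
Test 2 (x1=0, x2=0, x3=0, x4=0): fault-free G1=0, G2=0, G3=0, G4=0, G5=0, G6=1 → 1; observed 1. Eliminates G2 stuck-at-1, G3 stuck-at-1, G4 stuck-at-1, G5 stuck-at-1, G6 stuck-at-0.
Only G1 stuck-at-1 is consistent with every test.

G1 stuck-at-1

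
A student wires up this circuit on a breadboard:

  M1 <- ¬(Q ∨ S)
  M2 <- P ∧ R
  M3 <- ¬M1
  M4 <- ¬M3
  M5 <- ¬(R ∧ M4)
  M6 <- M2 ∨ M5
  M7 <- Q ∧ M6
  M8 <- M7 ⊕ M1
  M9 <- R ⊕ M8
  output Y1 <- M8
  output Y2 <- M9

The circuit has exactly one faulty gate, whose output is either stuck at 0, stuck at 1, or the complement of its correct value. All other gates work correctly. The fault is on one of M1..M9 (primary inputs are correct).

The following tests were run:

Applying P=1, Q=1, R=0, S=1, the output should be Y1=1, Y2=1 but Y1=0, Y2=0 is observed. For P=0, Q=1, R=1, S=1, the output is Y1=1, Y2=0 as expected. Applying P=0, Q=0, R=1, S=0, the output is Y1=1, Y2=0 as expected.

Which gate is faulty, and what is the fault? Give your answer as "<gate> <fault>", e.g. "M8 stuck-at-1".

M1 stuck-at-1

Fault-free values for test 1 (P=1, Q=1, R=0, S=1): M1=0, M2=0, M3=1, M4=0, M5=1, M6=1, M7=1, M8=1, M9=1, giving Y1=1, Y2=1. Observed Y1=0, Y2=0.
Test 1: faults giving observed Y1=0, Y2=0 are {M1 stuck-at-1, M1 inverted output, M5 stuck-at-0, M5 inverted output, M6 stuck-at-0, M6 inverted output, M7 stuck-at-0, M7 inverted output, M8 stuck-at-0, M8 inverted output}.
Test 2 (P=0, Q=1, R=1, S=1): fault-free M1=0, M2=0, M3=1, M4=0, M5=1, M6=1, M7=1, M8=1, M9=0 → Y1=1, Y2=0; observed Y1=1, Y2=0. Eliminates M5 stuck-at-0, M5 inverted output, M6 stuck-at-0, M6 inverted output, M7 stuck-at-0, M7 inverted output, M8 stuck-at-0, M8 inverted output.
Test 3 (P=0, Q=0, R=1, S=0): fault-free M1=1, M2=0, M3=0, M4=1, M5=0, M6=0, M7=0, M8=1, M9=0 → Y1=1, Y2=0; observed Y1=1, Y2=0. Eliminates M1 inverted output.
Only M1 stuck-at-1 is consistent with every test.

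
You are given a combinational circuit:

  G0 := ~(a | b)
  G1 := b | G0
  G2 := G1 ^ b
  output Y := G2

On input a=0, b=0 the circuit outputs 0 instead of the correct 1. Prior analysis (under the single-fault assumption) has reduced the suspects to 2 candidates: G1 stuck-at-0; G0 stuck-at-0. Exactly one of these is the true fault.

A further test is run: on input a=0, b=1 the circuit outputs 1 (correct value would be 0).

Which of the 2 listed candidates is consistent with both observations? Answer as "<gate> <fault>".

G1 stuck-at-0

Evaluate each candidate on input a=0, b=1:
  G1 stuck-at-0: G0=0, G1=0 [stuck-at-0], G2=1 → 1 — matches
  G0 stuck-at-0: G0=0 [stuck-at-0], G1=1, G2=0 → 0 — eliminated
Only G1 stuck-at-0 reproduces the observed 1.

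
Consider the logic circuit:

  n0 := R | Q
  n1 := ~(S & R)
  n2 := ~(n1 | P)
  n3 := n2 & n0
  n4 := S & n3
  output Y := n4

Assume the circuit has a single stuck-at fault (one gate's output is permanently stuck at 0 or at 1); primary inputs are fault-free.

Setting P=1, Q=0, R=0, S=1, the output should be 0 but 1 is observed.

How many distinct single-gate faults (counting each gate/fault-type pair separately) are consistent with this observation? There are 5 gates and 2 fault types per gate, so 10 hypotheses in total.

2

Fault-free: n0=0, n1=1, n2=0, n3=0, n4=0 → 0. Observed 1.
  n0 stuck-at-0: output 0 ✗
  n0 stuck-at-1: output 0 ✗
  n1 stuck-at-0: output 0 ✗
  n1 stuck-at-1: output 0 ✗
  n2 stuck-at-0: output 0 ✗
  n2 stuck-at-1: output 0 ✗
  n3 stuck-at-0: output 0 ✗
  n3 stuck-at-1: output 1 ✓
  n4 stuck-at-0: output 0 ✗
  n4 stuck-at-1: output 1 ✓
Consistent faults: {n3 stuck-at-1, n4 stuck-at-1} — 2 in all.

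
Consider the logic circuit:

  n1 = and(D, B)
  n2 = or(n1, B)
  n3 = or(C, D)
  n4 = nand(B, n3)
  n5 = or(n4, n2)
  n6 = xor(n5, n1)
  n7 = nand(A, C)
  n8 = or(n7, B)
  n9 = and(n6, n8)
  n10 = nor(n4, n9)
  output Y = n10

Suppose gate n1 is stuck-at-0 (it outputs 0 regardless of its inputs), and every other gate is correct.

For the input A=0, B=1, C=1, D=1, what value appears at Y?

0

Propagate with n1 forced: n1=0 [stuck-at-0], n2=1, n3=1, n4=0, n5=1, n6=1, n7=1, n8=1, n9=1, n10=0.
So Y = 0. (Without the fault it would be 1.)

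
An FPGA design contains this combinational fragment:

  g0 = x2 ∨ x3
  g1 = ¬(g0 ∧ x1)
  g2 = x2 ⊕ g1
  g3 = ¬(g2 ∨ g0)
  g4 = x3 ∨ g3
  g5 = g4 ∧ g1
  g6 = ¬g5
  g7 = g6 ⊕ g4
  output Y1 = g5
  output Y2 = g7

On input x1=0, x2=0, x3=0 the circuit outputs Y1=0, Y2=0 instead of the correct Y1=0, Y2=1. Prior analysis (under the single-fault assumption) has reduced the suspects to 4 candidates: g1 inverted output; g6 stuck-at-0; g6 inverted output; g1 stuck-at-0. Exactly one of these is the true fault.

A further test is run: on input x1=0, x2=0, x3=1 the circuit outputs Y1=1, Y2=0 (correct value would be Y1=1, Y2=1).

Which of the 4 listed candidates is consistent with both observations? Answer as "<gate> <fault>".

g6 inverted output

Evaluate each candidate on input x1=0, x2=0, x3=1:
  g1 inverted output: g0=1, g1=0 [inverted output], g2=0, g3=0, g4=1, g5=0, g6=1, g7=0 → Y1=0, Y2=0 — eliminated
  g6 stuck-at-0: g0=1, g1=1, g2=1, g3=0, g4=1, g5=1, g6=0 [stuck-at-0], g7=1 → Y1=1, Y2=1 — eliminated
  g6 inverted output: g0=1, g1=1, g2=1, g3=0, g4=1, g5=1, g6=1 [inverted output], g7=0 → Y1=1, Y2=0 — matches
  g1 stuck-at-0: g0=1, g1=0 [stuck-at-0], g2=0, g3=0, g4=1, g5=0, g6=1, g7=0 → Y1=0, Y2=0 — eliminated
Only g6 inverted output reproduces the observed Y1=1, Y2=0.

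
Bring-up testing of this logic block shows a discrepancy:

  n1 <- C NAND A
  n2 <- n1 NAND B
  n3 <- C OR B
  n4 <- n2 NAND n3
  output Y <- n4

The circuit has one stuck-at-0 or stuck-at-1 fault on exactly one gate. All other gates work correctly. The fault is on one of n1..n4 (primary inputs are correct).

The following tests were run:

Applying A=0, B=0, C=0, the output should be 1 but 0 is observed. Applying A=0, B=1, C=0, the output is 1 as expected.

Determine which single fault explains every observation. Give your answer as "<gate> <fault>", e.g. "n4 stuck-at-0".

n3 stuck-at-1

Fault-free values for test 1 (A=0, B=0, C=0): n1=1, n2=1, n3=0, n4=1, giving Y=1. Observed 0.
Test 1: faults giving observed 0 are {n3 stuck-at-1, n4 stuck-at-0}.
Test 2 (A=0, B=1, C=0): fault-free n1=1, n2=0, n3=1, n4=1 → 1; observed 1. Eliminates n4 stuck-at-0.
Only n3 stuck-at-1 is consistent with every test.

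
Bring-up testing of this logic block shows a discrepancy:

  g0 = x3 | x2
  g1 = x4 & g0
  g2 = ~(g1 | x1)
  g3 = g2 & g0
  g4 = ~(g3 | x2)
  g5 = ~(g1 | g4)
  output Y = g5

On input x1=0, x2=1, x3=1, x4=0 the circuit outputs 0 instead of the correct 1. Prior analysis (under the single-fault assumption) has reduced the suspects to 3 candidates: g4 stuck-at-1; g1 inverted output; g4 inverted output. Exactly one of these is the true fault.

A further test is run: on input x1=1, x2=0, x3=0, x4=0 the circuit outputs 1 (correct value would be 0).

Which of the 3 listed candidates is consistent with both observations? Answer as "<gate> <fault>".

Evaluate each candidate on input x1=1, x2=0, x3=0, x4=0:
  g4 stuck-at-1: g0=0, g1=0, g2=0, g3=0, g4=1 [stuck-at-1], g5=0 → 0 — eliminated
  g1 inverted output: g0=0, g1=1 [inverted output], g2=0, g3=0, g4=1, g5=0 → 0 — eliminated
  g4 inverted output: g0=0, g1=0, g2=0, g3=0, g4=0 [inverted output], g5=1 → 1 — matches
Only g4 inverted output reproduces the observed 1.

g4 inverted output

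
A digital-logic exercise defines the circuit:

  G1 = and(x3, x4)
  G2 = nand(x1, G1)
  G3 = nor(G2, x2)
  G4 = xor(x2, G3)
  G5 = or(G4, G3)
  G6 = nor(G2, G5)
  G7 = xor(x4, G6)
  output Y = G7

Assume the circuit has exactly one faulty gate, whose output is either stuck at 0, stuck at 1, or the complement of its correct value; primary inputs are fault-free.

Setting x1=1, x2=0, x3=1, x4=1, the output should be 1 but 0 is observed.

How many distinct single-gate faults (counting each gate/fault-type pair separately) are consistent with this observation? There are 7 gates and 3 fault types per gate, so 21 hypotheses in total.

Fault-free: G1=1, G2=0, G3=1, G4=1, G5=1, G6=0, G7=1 → 1. Observed 0.
  G1: none of the 3 fault types match ✗
  G2: none of the 3 fault types match ✗
  G3: stuck-at-0, inverted output ✓; others ✗
  G4: none of the 3 fault types match ✗
  G5: stuck-at-0, inverted output ✓; others ✗
  G6: stuck-at-1, inverted output ✓; others ✗
  G7: stuck-at-0, inverted output ✓; others ✗
Consistent faults: {G3 stuck-at-0, G3 inverted output, G5 stuck-at-0, G5 inverted output, G6 stuck-at-1, G6 inverted output, G7 stuck-at-0, G7 inverted output} — 8 in all.

8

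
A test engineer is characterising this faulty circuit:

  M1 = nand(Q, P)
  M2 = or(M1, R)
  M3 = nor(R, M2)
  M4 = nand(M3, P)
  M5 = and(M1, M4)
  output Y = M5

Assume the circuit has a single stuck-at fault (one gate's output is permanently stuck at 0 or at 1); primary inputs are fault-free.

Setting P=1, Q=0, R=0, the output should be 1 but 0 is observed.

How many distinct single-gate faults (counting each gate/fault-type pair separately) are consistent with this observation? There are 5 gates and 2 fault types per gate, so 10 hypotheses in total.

Fault-free: M1=1, M2=1, M3=0, M4=1, M5=1 → 1. Observed 0.
  M1 stuck-at-0: output 0 ✓
  M1 stuck-at-1: output 1 ✗
  M2 stuck-at-0: output 0 ✓
  M2 stuck-at-1: output 1 ✗
  M3 stuck-at-0: output 1 ✗
  M3 stuck-at-1: output 0 ✓
  M4 stuck-at-0: output 0 ✓
  M4 stuck-at-1: output 1 ✗
  M5 stuck-at-0: output 0 ✓
  M5 stuck-at-1: output 1 ✗
Consistent faults: {M1 stuck-at-0, M2 stuck-at-0, M3 stuck-at-1, M4 stuck-at-0, M5 stuck-at-0} — 5 in all.

5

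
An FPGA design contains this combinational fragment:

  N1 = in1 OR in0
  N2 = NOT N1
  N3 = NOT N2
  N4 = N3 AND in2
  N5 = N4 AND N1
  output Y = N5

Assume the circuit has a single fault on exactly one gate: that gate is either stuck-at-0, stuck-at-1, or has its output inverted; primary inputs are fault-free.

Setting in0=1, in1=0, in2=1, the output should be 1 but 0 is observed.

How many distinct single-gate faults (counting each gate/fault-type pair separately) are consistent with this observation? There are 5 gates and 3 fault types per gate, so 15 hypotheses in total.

Fault-free: N1=1, N2=0, N3=1, N4=1, N5=1 → 1. Observed 0.
  N1: stuck-at-0, inverted output ✓; others ✗
  N2: stuck-at-1, inverted output ✓; others ✗
  N3: stuck-at-0, inverted output ✓; others ✗
  N4: stuck-at-0, inverted output ✓; others ✗
  N5: stuck-at-0, inverted output ✓; others ✗
Consistent faults: {N1 stuck-at-0, N1 inverted output, N2 stuck-at-1, N2 inverted output, N3 stuck-at-0, N3 inverted output, N4 stuck-at-0, N4 inverted output, N5 stuck-at-0, N5 inverted output} — 10 in all.

10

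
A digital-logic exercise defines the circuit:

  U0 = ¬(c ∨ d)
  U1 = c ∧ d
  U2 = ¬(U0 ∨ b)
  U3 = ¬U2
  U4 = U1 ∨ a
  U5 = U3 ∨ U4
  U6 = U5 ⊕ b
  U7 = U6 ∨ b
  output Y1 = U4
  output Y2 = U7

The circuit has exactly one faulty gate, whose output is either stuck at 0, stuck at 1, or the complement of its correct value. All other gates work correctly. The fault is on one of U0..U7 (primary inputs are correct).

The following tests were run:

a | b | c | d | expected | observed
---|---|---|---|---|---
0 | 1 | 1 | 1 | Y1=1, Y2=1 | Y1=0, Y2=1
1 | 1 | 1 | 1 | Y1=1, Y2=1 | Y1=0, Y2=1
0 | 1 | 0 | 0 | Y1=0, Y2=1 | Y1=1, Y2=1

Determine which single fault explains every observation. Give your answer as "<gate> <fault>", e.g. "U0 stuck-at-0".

U4 inverted output

Fault-free values for test 1 (a=0, b=1, c=1, d=1): U0=0, U1=1, U2=0, U3=1, U4=1, U5=1, U6=0, U7=1, giving Y1=1, Y2=1. Observed Y1=0, Y2=1.
Test 1: faults giving observed Y1=0, Y2=1 are {U1 stuck-at-0, U1 inverted output, U4 stuck-at-0, U4 inverted output}.
Test 2 (a=1, b=1, c=1, d=1): fault-free U0=0, U1=1, U2=0, U3=1, U4=1, U5=1, U6=0, U7=1 → Y1=1, Y2=1; observed Y1=0, Y2=1. Eliminates U1 stuck-at-0, U1 inverted output.
Test 3 (a=0, b=1, c=0, d=0): fault-free U0=1, U1=0, U2=0, U3=1, U4=0, U5=1, U6=0, U7=1 → Y1=0, Y2=1; observed Y1=1, Y2=1. Eliminates U4 stuck-at-0.
Only U4 inverted output is consistent with every test.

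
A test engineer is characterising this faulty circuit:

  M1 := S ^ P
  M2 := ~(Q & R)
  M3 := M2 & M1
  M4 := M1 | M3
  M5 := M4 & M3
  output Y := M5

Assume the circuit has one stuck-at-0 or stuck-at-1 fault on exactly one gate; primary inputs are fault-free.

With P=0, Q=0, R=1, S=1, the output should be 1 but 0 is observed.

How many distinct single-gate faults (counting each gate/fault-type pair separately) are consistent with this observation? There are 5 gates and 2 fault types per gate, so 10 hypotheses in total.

Fault-free: M1=1, M2=1, M3=1, M4=1, M5=1 → 1. Observed 0.
  M1 stuck-at-0: output 0 ✓
  M1 stuck-at-1: output 1 ✗
  M2 stuck-at-0: output 0 ✓
  M2 stuck-at-1: output 1 ✗
  M3 stuck-at-0: output 0 ✓
  M3 stuck-at-1: output 1 ✗
  M4 stuck-at-0: output 0 ✓
  M4 stuck-at-1: output 1 ✗
  M5 stuck-at-0: output 0 ✓
  M5 stuck-at-1: output 1 ✗
Consistent faults: {M1 stuck-at-0, M2 stuck-at-0, M3 stuck-at-0, M4 stuck-at-0, M5 stuck-at-0} — 5 in all.

5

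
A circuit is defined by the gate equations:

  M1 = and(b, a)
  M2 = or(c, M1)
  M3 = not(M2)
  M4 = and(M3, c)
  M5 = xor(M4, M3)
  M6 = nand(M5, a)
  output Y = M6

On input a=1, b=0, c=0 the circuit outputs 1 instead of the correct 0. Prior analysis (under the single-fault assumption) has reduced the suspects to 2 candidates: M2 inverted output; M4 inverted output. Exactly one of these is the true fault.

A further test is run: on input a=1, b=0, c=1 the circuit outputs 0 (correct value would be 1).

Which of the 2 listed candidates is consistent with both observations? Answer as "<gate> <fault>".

Evaluate each candidate on input a=1, b=0, c=1:
  M2 inverted output: M1=0, M2=0 [inverted output], M3=1, M4=1, M5=0, M6=1 → 1 — eliminated
  M4 inverted output: M1=0, M2=1, M3=0, M4=1 [inverted output], M5=1, M6=0 → 0 — matches
Only M4 inverted output reproduces the observed 0.

M4 inverted output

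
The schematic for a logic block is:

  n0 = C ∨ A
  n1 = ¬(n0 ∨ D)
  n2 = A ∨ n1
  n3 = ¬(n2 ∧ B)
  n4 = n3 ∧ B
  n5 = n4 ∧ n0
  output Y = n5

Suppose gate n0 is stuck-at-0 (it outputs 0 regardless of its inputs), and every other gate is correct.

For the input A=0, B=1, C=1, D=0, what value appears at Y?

Propagate with n0 forced: n0=0 [stuck-at-0], n1=1, n2=1, n3=0, n4=0, n5=0.
So Y = 0. (Without the fault it would be 1.)

0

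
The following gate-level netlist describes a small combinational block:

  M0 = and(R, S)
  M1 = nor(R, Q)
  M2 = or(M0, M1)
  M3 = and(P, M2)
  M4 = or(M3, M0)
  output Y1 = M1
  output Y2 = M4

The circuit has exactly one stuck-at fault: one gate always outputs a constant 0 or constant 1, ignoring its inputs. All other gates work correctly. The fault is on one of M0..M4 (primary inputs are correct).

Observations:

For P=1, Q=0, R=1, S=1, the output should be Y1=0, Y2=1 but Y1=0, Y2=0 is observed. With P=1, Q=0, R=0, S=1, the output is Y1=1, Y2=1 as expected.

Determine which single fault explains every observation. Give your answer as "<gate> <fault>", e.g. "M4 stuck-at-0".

M0 stuck-at-0

Fault-free values for test 1 (P=1, Q=0, R=1, S=1): M0=1, M1=0, M2=1, M3=1, M4=1, giving Y1=0, Y2=1. Observed Y1=0, Y2=0.
Test 1: faults giving observed Y1=0, Y2=0 are {M0 stuck-at-0, M4 stuck-at-0}.
Test 2 (P=1, Q=0, R=0, S=1): fault-free M0=0, M1=1, M2=1, M3=1, M4=1 → Y1=1, Y2=1; observed Y1=1, Y2=1. Eliminates M4 stuck-at-0.
Only M0 stuck-at-0 is consistent with every test.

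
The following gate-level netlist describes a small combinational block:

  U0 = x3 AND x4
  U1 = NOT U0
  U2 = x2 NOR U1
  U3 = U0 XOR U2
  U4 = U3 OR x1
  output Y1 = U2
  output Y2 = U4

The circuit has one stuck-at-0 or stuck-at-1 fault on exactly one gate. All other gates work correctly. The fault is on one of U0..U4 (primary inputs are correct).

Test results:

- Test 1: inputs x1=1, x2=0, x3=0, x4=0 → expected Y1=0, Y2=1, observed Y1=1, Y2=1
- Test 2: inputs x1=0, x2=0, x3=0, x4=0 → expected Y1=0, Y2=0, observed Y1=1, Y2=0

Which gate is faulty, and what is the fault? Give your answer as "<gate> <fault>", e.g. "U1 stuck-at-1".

U0 stuck-at-1

Fault-free values for test 1 (x1=1, x2=0, x3=0, x4=0): U0=0, U1=1, U2=0, U3=0, U4=1, giving Y1=0, Y2=1. Observed Y1=1, Y2=1.
Test 1: faults giving observed Y1=1, Y2=1 are {U0 stuck-at-1, U1 stuck-at-0, U2 stuck-at-1}.
Test 2 (x1=0, x2=0, x3=0, x4=0): fault-free U0=0, U1=1, U2=0, U3=0, U4=0 → Y1=0, Y2=0; observed Y1=1, Y2=0. Eliminates U1 stuck-at-0, U2 stuck-at-1.
Only U0 stuck-at-1 is consistent with every test.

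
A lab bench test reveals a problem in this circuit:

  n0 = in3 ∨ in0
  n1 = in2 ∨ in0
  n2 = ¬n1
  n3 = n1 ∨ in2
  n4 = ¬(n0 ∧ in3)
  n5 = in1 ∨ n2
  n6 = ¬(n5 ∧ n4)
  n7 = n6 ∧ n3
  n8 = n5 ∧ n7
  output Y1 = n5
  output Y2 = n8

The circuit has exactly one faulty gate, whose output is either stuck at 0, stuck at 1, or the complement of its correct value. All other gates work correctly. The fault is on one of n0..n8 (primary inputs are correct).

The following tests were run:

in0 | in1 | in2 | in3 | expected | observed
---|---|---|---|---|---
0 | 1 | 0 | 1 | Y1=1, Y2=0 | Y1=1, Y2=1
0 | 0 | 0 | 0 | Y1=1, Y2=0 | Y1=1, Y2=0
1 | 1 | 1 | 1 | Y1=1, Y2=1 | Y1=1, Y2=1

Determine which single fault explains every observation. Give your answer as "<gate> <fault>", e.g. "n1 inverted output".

n3 stuck-at-1

Fault-free values for test 1 (in0=0, in1=1, in2=0, in3=1): n0=1, n1=0, n2=1, n3=0, n4=0, n5=1, n6=1, n7=0, n8=0, giving Y1=1, Y2=0. Observed Y1=1, Y2=1.
Test 1: faults giving observed Y1=1, Y2=1 are {n1 stuck-at-1, n1 inverted output, n3 stuck-at-1, n3 inverted output, n7 stuck-at-1, n7 inverted output, n8 stuck-at-1, n8 inverted output}.
Test 2 (in0=0, in1=0, in2=0, in3=0): fault-free n0=0, n1=0, n2=1, n3=0, n4=1, n5=1, n6=0, n7=0, n8=0 → Y1=1, Y2=0; observed Y1=1, Y2=0. Eliminates n1 stuck-at-1, n1 inverted output, n7 stuck-at-1, n7 inverted output, n8 stuck-at-1, n8 inverted output.
Test 3 (in0=1, in1=1, in2=1, in3=1): fault-free n0=1, n1=1, n2=0, n3=1, n4=0, n5=1, n6=1, n7=1, n8=1 → Y1=1, Y2=1; observed Y1=1, Y2=1. Eliminates n3 inverted output.
Only n3 stuck-at-1 is consistent with every test.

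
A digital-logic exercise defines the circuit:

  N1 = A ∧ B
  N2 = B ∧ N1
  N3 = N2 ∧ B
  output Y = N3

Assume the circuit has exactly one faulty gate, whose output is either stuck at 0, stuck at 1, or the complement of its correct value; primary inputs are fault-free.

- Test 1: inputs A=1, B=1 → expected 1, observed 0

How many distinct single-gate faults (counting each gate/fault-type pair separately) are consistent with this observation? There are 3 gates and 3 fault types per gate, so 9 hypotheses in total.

Fault-free: N1=1, N2=1, N3=1 → 1. Observed 0.
  N1 stuck-at-0: output 0 ✓
  N1 stuck-at-1: output 1 ✗
  N1 inverted output: output 0 ✓
  N2 stuck-at-0: output 0 ✓
  N2 stuck-at-1: output 1 ✗
  N2 inverted output: output 0 ✓
  N3 stuck-at-0: output 0 ✓
  N3 stuck-at-1: output 1 ✗
  N3 inverted output: output 0 ✓
Consistent faults: {N1 stuck-at-0, N1 inverted output, N2 stuck-at-0, N2 inverted output, N3 stuck-at-0, N3 inverted output} — 6 in all.

6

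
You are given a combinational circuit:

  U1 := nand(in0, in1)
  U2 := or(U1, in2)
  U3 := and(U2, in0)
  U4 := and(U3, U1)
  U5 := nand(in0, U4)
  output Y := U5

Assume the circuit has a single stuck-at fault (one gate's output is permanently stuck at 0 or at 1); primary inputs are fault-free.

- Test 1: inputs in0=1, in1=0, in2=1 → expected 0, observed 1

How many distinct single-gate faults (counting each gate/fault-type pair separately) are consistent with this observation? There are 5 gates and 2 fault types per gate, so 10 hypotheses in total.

Fault-free: U1=1, U2=1, U3=1, U4=1, U5=0 → 0. Observed 1.
  U1 stuck-at-0: output 1 ✓
  U1 stuck-at-1: output 0 ✗
  U2 stuck-at-0: output 1 ✓
  U2 stuck-at-1: output 0 ✗
  U3 stuck-at-0: output 1 ✓
  U3 stuck-at-1: output 0 ✗
  U4 stuck-at-0: output 1 ✓
  U4 stuck-at-1: output 0 ✗
  U5 stuck-at-0: output 0 ✗
  U5 stuck-at-1: output 1 ✓
Consistent faults: {U1 stuck-at-0, U2 stuck-at-0, U3 stuck-at-0, U4 stuck-at-0, U5 stuck-at-1} — 5 in all.

5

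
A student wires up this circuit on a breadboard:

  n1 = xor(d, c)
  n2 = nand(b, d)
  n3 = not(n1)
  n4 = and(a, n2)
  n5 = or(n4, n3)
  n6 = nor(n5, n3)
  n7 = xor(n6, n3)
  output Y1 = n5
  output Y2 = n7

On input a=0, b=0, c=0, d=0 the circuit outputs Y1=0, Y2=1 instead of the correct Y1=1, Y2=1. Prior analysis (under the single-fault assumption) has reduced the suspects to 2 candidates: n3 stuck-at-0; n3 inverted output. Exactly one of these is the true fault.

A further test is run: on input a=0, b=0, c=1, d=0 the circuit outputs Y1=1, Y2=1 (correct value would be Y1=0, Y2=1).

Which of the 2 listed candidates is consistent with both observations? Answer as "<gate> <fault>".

n3 inverted output

Evaluate each candidate on input a=0, b=0, c=1, d=0:
  n3 stuck-at-0: n1=1, n2=1, n3=0 [stuck-at-0], n4=0, n5=0, n6=1, n7=1 → Y1=0, Y2=1 — eliminated
  n3 inverted output: n1=1, n2=1, n3=1 [inverted output], n4=0, n5=1, n6=0, n7=1 → Y1=1, Y2=1 — matches
Only n3 inverted output reproduces the observed Y1=1, Y2=1.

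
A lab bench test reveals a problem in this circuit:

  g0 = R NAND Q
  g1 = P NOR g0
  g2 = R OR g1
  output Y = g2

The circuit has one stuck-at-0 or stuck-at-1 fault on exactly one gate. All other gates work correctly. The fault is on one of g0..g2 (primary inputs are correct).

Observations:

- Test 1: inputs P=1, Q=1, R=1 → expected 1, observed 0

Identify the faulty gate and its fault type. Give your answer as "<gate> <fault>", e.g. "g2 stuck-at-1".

Fault-free values for test 1 (P=1, Q=1, R=1): g0=0, g1=0, g2=1, giving Y=1. Observed 0.
Test 1: faults giving observed 0 are {g2 stuck-at-0}.
Only g2 stuck-at-0 is consistent with every test.

g2 stuck-at-0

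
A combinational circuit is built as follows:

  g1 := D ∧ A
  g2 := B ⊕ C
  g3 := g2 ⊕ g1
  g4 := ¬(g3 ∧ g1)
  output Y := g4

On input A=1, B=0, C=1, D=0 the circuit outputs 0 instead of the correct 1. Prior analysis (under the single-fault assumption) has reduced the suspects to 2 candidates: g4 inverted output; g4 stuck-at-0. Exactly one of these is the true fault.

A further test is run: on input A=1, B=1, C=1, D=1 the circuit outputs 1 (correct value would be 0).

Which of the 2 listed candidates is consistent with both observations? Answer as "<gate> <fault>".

g4 inverted output

Evaluate each candidate on input A=1, B=1, C=1, D=1:
  g4 inverted output: g1=1, g2=0, g3=1, g4=1 [inverted output] → 1 — matches
  g4 stuck-at-0: g1=1, g2=0, g3=1, g4=0 [stuck-at-0] → 0 — eliminated
Only g4 inverted output reproduces the observed 1.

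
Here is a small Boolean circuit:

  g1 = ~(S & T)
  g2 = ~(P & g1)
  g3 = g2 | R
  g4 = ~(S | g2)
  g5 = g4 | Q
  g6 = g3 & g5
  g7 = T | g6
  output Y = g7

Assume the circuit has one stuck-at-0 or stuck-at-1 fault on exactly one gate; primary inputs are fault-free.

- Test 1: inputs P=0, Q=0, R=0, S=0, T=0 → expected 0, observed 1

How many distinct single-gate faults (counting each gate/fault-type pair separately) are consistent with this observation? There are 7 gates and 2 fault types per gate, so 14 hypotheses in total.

4

Fault-free: g1=1, g2=1, g3=1, g4=0, g5=0, g6=0, g7=0 → 0. Observed 1.
  g1 stuck-at-0: output 0 ✗
  g1 stuck-at-1: output 0 ✗
  g2 stuck-at-0: output 0 ✗
  g2 stuck-at-1: output 0 ✗
  g3 stuck-at-0: output 0 ✗
  g3 stuck-at-1: output 0 ✗
  g4 stuck-at-0: output 0 ✗
  g4 stuck-at-1: output 1 ✓
  g5 stuck-at-0: output 0 ✗
  g5 stuck-at-1: output 1 ✓
  g6 stuck-at-0: output 0 ✗
  g6 stuck-at-1: output 1 ✓
  g7 stuck-at-0: output 0 ✗
  g7 stuck-at-1: output 1 ✓
Consistent faults: {g4 stuck-at-1, g5 stuck-at-1, g6 stuck-at-1, g7 stuck-at-1} — 4 in all.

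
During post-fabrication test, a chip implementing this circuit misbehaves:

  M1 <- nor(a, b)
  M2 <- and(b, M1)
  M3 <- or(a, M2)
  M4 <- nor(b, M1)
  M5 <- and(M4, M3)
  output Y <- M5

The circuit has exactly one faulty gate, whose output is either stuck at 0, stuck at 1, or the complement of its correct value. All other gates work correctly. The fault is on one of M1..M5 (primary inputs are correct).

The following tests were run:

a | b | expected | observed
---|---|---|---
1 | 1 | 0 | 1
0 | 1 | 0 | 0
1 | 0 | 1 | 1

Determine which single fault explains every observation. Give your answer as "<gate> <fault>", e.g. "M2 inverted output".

Fault-free values for test 1 (a=1, b=1): M1=0, M2=0, M3=1, M4=0, M5=0, giving Y=0. Observed 1.
Test 1: faults giving observed 1 are {M4 stuck-at-1, M4 inverted output, M5 stuck-at-1, M5 inverted output}.
Test 2 (a=0, b=1): fault-free M1=0, M2=0, M3=0, M4=0, M5=0 → 0; observed 0. Eliminates M5 stuck-at-1, M5 inverted output.
Test 3 (a=1, b=0): fault-free M1=0, M2=0, M3=1, M4=1, M5=1 → 1; observed 1. Eliminates M4 inverted output.
Only M4 stuck-at-1 is consistent with every test.

M4 stuck-at-1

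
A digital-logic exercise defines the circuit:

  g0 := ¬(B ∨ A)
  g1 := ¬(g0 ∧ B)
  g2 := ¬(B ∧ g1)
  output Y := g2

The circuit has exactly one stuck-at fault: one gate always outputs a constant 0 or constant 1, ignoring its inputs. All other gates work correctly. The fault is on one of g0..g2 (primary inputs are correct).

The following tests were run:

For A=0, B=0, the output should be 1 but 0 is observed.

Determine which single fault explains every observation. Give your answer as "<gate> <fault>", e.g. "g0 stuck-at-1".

g2 stuck-at-0

Fault-free values for test 1 (A=0, B=0): g0=1, g1=1, g2=1, giving Y=1. Observed 0.
Test 1: faults giving observed 0 are {g2 stuck-at-0}.
Only g2 stuck-at-0 is consistent with every test.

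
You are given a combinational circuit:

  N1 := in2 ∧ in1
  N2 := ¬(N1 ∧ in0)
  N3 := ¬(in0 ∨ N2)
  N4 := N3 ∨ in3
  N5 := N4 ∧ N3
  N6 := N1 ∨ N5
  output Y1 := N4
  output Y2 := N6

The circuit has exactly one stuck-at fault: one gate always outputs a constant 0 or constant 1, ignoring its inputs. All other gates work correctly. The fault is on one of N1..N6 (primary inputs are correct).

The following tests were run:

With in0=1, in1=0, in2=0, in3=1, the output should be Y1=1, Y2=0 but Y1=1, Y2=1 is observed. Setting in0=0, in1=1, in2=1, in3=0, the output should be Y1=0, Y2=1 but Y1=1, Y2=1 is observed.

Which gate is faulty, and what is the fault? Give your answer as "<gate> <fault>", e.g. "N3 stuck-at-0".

N3 stuck-at-1

Fault-free values for test 1 (in0=1, in1=0, in2=0, in3=1): N1=0, N2=1, N3=0, N4=1, N5=0, N6=0, giving Y1=1, Y2=0. Observed Y1=1, Y2=1.
Test 1: faults giving observed Y1=1, Y2=1 are {N1 stuck-at-1, N3 stuck-at-1, N5 stuck-at-1, N6 stuck-at-1}.
Test 2 (in0=0, in1=1, in2=1, in3=0): fault-free N1=1, N2=1, N3=0, N4=0, N5=0, N6=1 → Y1=0, Y2=1; observed Y1=1, Y2=1. Eliminates N1 stuck-at-1, N5 stuck-at-1, N6 stuck-at-1.
Only N3 stuck-at-1 is consistent with every test.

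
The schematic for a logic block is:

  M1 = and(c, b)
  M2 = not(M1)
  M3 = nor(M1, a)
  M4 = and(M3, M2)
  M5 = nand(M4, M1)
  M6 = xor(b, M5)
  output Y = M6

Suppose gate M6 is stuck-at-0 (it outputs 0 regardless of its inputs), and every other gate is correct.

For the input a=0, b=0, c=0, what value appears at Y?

Propagate with M6 forced: M1=0, M2=1, M3=1, M4=1, M5=1, M6=0 [stuck-at-0].
So Y = 0. (Without the fault it would be 1.)

0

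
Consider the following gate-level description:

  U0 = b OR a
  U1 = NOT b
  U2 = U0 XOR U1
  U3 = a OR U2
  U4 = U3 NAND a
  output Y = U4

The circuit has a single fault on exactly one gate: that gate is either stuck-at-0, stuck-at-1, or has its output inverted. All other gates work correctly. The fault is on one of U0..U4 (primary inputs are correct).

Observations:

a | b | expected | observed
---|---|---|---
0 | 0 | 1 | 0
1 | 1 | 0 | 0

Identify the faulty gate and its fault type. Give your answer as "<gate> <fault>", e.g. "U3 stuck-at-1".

U4 stuck-at-0

Fault-free values for test 1 (a=0, b=0): U0=0, U1=1, U2=1, U3=1, U4=1, giving Y=1. Observed 0.
Test 1: faults giving observed 0 are {U4 stuck-at-0, U4 inverted output}.
Test 2 (a=1, b=1): fault-free U0=1, U1=0, U2=1, U3=1, U4=0 → 0; observed 0. Eliminates U4 inverted output.
Only U4 stuck-at-0 is consistent with every test.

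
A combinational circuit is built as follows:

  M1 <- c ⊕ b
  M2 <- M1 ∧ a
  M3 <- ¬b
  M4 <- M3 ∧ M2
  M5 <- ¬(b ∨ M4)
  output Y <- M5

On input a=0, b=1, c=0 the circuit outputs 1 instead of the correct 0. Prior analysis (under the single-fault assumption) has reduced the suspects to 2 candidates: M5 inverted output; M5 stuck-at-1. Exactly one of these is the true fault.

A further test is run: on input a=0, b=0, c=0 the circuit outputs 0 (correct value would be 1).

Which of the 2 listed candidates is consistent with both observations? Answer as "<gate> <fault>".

M5 inverted output

Evaluate each candidate on input a=0, b=0, c=0:
  M5 inverted output: M1=0, M2=0, M3=1, M4=0, M5=0 [inverted output] → 0 — matches
  M5 stuck-at-1: M1=0, M2=0, M3=1, M4=0, M5=1 [stuck-at-1] → 1 — eliminated
Only M5 inverted output reproduces the observed 0.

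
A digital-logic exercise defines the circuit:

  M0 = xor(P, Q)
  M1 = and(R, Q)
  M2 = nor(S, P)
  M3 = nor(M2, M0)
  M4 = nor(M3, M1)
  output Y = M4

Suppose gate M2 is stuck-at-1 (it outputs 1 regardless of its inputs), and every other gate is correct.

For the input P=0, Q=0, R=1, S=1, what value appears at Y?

1

Propagate with M2 forced: M0=0, M1=0, M2=1 [stuck-at-1], M3=0, M4=1.
So Y = 1. (Without the fault it would be 0.)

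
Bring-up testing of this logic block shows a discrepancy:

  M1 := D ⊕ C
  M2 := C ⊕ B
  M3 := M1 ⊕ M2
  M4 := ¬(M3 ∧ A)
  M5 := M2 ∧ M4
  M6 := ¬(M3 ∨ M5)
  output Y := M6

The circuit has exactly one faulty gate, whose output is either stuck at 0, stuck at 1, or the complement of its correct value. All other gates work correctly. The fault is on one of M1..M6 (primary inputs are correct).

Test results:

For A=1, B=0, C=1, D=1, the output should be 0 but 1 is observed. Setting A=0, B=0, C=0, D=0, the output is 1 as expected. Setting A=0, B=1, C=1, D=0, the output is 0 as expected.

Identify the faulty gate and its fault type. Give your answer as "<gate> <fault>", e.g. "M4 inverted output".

M2 stuck-at-0

Fault-free values for test 1 (A=1, B=0, C=1, D=1): M1=0, M2=1, M3=1, M4=0, M5=0, M6=0, giving Y=0. Observed 1.
Test 1: faults giving observed 1 are {M2 stuck-at-0, M2 inverted output, M6 stuck-at-1, M6 inverted output}.
Test 2 (A=0, B=0, C=0, D=0): fault-free M1=0, M2=0, M3=0, M4=1, M5=0, M6=1 → 1; observed 1. Eliminates M2 inverted output, M6 inverted output.
Test 3 (A=0, B=1, C=1, D=0): fault-free M1=1, M2=0, M3=1, M4=1, M5=0, M6=0 → 0; observed 0. Eliminates M6 stuck-at-1.
Only M2 stuck-at-0 is consistent with every test.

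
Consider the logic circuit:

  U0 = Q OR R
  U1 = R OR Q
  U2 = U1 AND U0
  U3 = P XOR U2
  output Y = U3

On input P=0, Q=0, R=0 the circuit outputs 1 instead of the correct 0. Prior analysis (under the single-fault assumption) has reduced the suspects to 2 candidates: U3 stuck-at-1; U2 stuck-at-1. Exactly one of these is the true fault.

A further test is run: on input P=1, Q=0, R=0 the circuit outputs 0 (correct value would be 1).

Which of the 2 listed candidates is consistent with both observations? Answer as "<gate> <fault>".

U2 stuck-at-1

Evaluate each candidate on input P=1, Q=0, R=0:
  U3 stuck-at-1: U0=0, U1=0, U2=0, U3=1 [stuck-at-1] → 1 — eliminated
  U2 stuck-at-1: U0=0, U1=0, U2=1 [stuck-at-1], U3=0 → 0 — matches
Only U2 stuck-at-1 reproduces the observed 0.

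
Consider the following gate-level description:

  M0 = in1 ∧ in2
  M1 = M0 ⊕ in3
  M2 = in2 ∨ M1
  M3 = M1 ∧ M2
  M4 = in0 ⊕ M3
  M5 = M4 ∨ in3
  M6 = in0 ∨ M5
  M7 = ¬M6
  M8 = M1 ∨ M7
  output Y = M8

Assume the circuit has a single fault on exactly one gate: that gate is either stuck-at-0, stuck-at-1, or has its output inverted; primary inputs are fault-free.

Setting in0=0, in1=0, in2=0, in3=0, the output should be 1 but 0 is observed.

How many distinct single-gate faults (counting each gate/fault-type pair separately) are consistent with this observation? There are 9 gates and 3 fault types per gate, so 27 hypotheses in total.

Fault-free: M0=0, M1=0, M2=0, M3=0, M4=0, M5=0, M6=0, M7=1, M8=1 → 1. Observed 0.
  M0: none of the 3 fault types match ✗
  M1: none of the 3 fault types match ✗
  M2: none of the 3 fault types match ✗
  M3: stuck-at-1, inverted output ✓; others ✗
  M4: stuck-at-1, inverted output ✓; others ✗
  M5: stuck-at-1, inverted output ✓; others ✗
  M6: stuck-at-1, inverted output ✓; others ✗
  M7: stuck-at-0, inverted output ✓; others ✗
  M8: stuck-at-0, inverted output ✓; others ✗
Consistent faults: {M3 stuck-at-1, M3 inverted output, M4 stuck-at-1, M4 inverted output, M5 stuck-at-1, M5 inverted output, M6 stuck-at-1, M6 inverted output, M7 stuck-at-0, M7 inverted output, M8 stuck-at-0, M8 inverted output} — 12 in all.

12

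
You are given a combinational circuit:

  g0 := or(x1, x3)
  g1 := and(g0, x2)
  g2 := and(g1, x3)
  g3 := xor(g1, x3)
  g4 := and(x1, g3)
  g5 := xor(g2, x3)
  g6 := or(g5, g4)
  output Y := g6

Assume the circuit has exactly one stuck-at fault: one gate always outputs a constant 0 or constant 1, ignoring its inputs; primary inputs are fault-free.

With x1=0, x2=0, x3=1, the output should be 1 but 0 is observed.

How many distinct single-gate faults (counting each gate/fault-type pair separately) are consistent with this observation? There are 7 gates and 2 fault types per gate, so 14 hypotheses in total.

Fault-free: g0=1, g1=0, g2=0, g3=1, g4=0, g5=1, g6=1 → 1. Observed 0.
  g0 stuck-at-0: output 1 ✗
  g0 stuck-at-1: output 1 ✗
  g1 stuck-at-0: output 1 ✗
  g1 stuck-at-1: output 0 ✓
  g2 stuck-at-0: output 1 ✗
  g2 stuck-at-1: output 0 ✓
  g3 stuck-at-0: output 1 ✗
  g3 stuck-at-1: output 1 ✗
  g4 stuck-at-0: output 1 ✗
  g4 stuck-at-1: output 1 ✗
  g5 stuck-at-0: output 0 ✓
  g5 stuck-at-1: output 1 ✗
  g6 stuck-at-0: output 0 ✓
  g6 stuck-at-1: output 1 ✗
Consistent faults: {g1 stuck-at-1, g2 stuck-at-1, g5 stuck-at-0, g6 stuck-at-0} — 4 in all.

4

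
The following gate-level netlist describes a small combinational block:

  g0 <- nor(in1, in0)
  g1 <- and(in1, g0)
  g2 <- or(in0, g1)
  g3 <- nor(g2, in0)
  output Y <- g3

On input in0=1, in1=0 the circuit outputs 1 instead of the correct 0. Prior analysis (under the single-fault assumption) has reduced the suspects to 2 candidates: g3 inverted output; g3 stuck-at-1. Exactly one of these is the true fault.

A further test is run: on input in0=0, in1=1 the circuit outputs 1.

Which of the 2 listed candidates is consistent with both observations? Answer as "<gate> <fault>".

Evaluate each candidate on input in0=0, in1=1:
  g3 inverted output: g0=0, g1=0, g2=0, g3=0 [inverted output] → 0 — eliminated
  g3 stuck-at-1: g0=0, g1=0, g2=0, g3=1 [stuck-at-1] → 1 — matches
Only g3 stuck-at-1 reproduces the observed 1.

g3 stuck-at-1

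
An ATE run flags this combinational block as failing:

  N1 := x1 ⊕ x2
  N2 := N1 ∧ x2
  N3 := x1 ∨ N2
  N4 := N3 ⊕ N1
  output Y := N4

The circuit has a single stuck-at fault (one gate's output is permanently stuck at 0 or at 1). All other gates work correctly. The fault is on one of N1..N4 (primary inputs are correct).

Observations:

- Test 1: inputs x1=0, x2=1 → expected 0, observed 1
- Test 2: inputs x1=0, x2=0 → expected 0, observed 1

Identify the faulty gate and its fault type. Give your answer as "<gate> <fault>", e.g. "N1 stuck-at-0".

Fault-free values for test 1 (x1=0, x2=1): N1=1, N2=1, N3=1, N4=0, giving Y=0. Observed 1.
Test 1: faults giving observed 1 are {N2 stuck-at-0, N3 stuck-at-0, N4 stuck-at-1}.
Test 2 (x1=0, x2=0): fault-free N1=0, N2=0, N3=0, N4=0 → 0; observed 1. Eliminates N2 stuck-at-0, N3 stuck-at-0.
Only N4 stuck-at-1 is consistent with every test.

N4 stuck-at-1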